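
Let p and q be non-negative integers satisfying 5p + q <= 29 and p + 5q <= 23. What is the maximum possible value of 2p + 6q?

The continuous relaxation peaks at (5.08, 3.58) with value 31.67; rounding to a feasible lattice point costs some objective.
(p,q)=(3,4): 5·3+1·4=19≤29, 1·3+5·4=23≤23, objective 30.
(p,q)=(2,4): 5·2+1·4=14≤29, 1·2+5·4=22≤23, objective 28.
(p,q)=(5,3): 5·5+1·3=28≤29, 1·5+5·3=20≤23, objective 28.
(p,q)=(4,3): 5·4+1·3=23≤29, 1·4+5·3=19≤23, objective 26.
The best lattice point is (3,4), giving 30.

30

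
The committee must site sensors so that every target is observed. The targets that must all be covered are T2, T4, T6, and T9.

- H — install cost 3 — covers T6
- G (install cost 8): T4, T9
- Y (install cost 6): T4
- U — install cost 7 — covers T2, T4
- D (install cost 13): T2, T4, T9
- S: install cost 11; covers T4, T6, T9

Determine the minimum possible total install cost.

The greedy cost-per-new-target heuristic would pick H, U, and G for 18, but a cheaper cover exists.
Choose H and D: together they cover T2, T4, T6, T9 — every target.
Total install cost: 3 + 13 = 16.
No cover costs less than 16.

16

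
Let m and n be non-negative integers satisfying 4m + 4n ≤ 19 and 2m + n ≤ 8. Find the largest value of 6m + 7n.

28

The continuous relaxation peaks at (0, 4.75) with value 33.25; rounding to a feasible lattice point costs some objective.
(m,n)=(0,4): 4·0+4·4=16≤19, 2·0+1·4=4≤8, objective 28.
(m,n)=(1,3): 4·1+4·3=16≤19, 2·1+1·3=5≤8, objective 27.
No feasible integer point exceeds 28.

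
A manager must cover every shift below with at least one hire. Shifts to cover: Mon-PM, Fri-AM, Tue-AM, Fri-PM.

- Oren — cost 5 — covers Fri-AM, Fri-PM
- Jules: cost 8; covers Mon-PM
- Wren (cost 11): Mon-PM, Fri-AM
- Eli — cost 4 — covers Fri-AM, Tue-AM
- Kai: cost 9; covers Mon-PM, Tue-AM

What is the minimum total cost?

14

The greedy cost-per-new-shift heuristic would pick Eli, Oren, and Jules for 17, but a cheaper cover exists.
Choose Oren and Kai: together they cover Mon-PM, Fri-AM, Tue-AM, Fri-PM — every shift.
Total cost: 5 + 9 = 14.
No cover costs less than 14.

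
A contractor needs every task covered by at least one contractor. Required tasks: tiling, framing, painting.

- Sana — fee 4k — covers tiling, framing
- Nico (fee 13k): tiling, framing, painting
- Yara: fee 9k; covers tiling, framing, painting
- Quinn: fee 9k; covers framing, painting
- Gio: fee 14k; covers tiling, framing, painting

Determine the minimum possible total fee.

This is a weighted set-cover instance.
Yara alone covers tiling, framing, painting — every task.
Total fee: 9.

9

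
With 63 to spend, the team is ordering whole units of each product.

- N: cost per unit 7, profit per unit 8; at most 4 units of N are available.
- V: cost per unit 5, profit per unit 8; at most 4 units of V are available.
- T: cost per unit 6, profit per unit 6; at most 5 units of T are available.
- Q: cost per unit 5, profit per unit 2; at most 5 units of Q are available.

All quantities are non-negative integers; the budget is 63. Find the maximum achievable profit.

76

This is a bounded integer knapsack.
2×N, 4×V, 4×T, and 1×Q: cost 63 ≤ 63, profit 2·8 + 4·8 + 4·6 + 1·2 = 74.
4×N, 4×V, and 2×T: cost 60 ≤ 63, profit 4·8 + 4·8 + 2·6 = 76.
Best is 76.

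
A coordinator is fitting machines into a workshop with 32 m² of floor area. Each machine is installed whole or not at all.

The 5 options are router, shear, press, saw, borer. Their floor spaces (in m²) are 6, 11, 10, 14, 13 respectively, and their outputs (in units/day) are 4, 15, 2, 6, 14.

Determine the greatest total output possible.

33

router + shear + borer: floor space 6 + 11 + 13 = 30 ≤ 32, output 4 + 15 + 14 = 33.
router + shear + saw: floor space 6 + 11 + 14 = 31 ≤ 32, output 4 + 15 + 6 = 25.
shear + borer: floor space 11 + 13 = 24 ≤ 32, output 15 + 14 = 29.
Best is router, shear, and borer with total output 33.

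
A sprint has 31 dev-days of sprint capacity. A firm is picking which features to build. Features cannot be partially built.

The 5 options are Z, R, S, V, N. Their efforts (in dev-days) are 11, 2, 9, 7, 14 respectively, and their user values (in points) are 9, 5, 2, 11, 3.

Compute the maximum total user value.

This is a 0-1 knapsack instance.
Allowing fractional choices, the relaxed optimum would be about 27.4, but features are indivisible.
Z + R + V: effort 11 + 2 + 7 = 20 ≤ 31, user value 9 + 5 + 11 = 25.
Z + S + V: effort 11 + 9 + 7 = 27 ≤ 31, user value 9 + 2 + 11 = 22.
Z + R + S + V: effort 11 + 2 + 9 + 7 = 29 ≤ 31, user value 9 + 5 + 2 + 11 = 27.
Best is Z, R, S, and V with total user value 27.

27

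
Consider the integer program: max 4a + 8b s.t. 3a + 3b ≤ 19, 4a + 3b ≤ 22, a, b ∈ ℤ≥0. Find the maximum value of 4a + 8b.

Relaxing integrality, the LP optimum is 50.67 at (a,b) = (0, 6.33), which is not an integer point.
(a,b)=(0,6) is feasible, giving 48.
(a,b)=(1,5) is feasible, giving 44.
(a,b)=(0,5) is feasible, giving 40.
The best lattice point is (0,6), giving 48.

48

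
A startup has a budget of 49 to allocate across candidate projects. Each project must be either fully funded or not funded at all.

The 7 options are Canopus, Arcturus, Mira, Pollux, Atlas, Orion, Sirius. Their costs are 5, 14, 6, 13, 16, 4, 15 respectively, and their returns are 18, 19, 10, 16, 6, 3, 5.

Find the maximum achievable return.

Take Canopus, Arcturus, Mira, Pollux, and Orion: cost 5 + 14 + 6 + 13 + 4 = 42 ≤ 49, return 18 + 19 + 10 + 16 + 3 = 66.
No other feasible combination does better.

66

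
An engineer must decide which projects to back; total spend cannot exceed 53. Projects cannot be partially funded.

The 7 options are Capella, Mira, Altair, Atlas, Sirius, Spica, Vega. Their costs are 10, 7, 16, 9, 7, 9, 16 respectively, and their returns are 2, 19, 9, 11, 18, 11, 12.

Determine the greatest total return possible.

Allowing fractional choices, the relaxed optimum would be about 73.8, but projects are indivisible.
Mira + Atlas + Sirius + Spica + Vega: cost 7 + 9 + 7 + 9 + 16 = 48 ≤ 53, return 19 + 11 + 18 + 11 + 12 = 71.
Capella + Mira + Atlas + Sirius + Vega: cost 10 + 7 + 9 + 7 + 16 = 49 ≤ 53, return 2 + 19 + 11 + 18 + 12 = 62.
Mira + Altair + Atlas + Sirius + Spica: cost 7 + 16 + 9 + 7 + 9 = 48 ≤ 53, return 19 + 9 + 11 + 18 + 11 = 68.
Best is Mira, Atlas, Sirius, Spica, and Vega with total return 71.

71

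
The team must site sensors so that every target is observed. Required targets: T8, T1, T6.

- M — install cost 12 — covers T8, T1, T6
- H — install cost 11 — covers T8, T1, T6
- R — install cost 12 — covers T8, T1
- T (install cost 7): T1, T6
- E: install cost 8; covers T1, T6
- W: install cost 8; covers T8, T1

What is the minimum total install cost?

The greedy cost-per-new-target heuristic would pick T and W for 15, but a cheaper cover exists.
H alone covers T8, T1, T6 — every target.
Total install cost: 11.
No cover costs less than 11.

11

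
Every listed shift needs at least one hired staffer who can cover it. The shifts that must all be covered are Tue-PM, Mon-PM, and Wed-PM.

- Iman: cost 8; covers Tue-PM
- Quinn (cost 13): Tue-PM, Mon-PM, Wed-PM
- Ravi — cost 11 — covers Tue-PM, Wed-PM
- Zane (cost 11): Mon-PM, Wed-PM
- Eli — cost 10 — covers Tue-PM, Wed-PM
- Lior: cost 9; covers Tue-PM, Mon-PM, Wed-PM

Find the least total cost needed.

9

Lior alone covers Tue-PM, Mon-PM, Wed-PM — every shift.
Total cost: 9.
No cover costs less than 9.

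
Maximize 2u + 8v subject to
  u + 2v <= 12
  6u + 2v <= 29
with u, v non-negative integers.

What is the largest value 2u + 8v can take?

48

(u,v)=(0,6) is feasible, giving 48.
(u,v)=(1,5) is feasible, giving 42.
The best lattice point is (0,6), giving 48.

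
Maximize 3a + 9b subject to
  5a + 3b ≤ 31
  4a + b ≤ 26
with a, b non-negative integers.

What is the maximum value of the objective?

Relaxing integrality, the LP optimum is 93.00 at (a,b) = (0, 10.3), which is not an integer point.
(a,b)=(0,10): 5·0+3·10=30≤31, 4·0+1·10=10≤26, objective 90.
(a,b)=(0,9): 5·0+3·9=27≤31, 4·0+1·9=9≤26, objective 81.
The best lattice point is (0,10), giving 90.

90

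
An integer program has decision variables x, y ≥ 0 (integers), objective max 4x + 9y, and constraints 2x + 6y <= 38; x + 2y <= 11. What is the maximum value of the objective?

The continuous relaxation peaks at (0, 5.5) with value 49.50; rounding to a feasible lattice point costs some objective.
(x,y)=(1,5): 2·1+6·5=32≤38, 1·1+2·5=11≤11, objective 49.
(x,y)=(0,5): 2·0+6·5=30≤38, 1·0+2·5=10≤11, objective 45.
(x,y)=(2,4): 2·2+6·4=28≤38, 1·2+2·4=10≤11, objective 44.
The best lattice point is (1,5), giving 49.

49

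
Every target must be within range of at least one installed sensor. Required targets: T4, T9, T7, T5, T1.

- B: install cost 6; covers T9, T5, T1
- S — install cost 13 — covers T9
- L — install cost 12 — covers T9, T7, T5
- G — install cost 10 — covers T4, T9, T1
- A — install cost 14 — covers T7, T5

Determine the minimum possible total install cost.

22

This is an integer covering problem.
The greedy cost-per-new-target heuristic would pick B, G, and L for 28, but a cheaper cover exists.
Choose L and G: together they cover T4, T9, T7, T5, T1 — every target.
Total install cost: 12 + 10 = 22.
No cover costs less than 22.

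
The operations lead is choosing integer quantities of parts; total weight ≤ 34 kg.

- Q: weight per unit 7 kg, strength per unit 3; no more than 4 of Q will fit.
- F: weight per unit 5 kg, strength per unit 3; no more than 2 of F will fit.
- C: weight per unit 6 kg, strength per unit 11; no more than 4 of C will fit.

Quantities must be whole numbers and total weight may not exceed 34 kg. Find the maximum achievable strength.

50

This is a bounded integer knapsack.
1×F and 4×C: weight 29 ≤ 34, strength 1·3 + 4·11 = 47.
2×F and 4×C: weight 34 ≤ 34, strength 2·3 + 4·11 = 50.
Best is 50.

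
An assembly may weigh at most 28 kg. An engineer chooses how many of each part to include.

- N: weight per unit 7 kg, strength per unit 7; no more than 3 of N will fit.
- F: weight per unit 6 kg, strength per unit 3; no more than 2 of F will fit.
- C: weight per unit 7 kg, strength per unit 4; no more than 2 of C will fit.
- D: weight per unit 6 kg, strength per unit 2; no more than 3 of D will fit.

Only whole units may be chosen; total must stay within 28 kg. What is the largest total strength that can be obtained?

25

This is a bounded integer knapsack.
N has the best ratio (7/7); taking only N gives at most 3×7 = 21 (stopped by the supply cap of 3).
Mixing does better — 3×N and 1×C: weight 28 ≤ 28, strength 3·7 + 1·4 = 25.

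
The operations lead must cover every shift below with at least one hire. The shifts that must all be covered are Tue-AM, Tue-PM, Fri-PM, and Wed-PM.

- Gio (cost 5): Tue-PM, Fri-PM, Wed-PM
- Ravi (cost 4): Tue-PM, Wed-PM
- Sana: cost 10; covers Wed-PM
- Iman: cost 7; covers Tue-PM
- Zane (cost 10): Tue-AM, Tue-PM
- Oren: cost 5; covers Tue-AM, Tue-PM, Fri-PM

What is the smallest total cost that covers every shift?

9

The greedy cost-per-new-shift heuristic would pick Gio and Oren for 10, but a cheaper cover exists.
Choose Ravi and Oren: together they cover Tue-AM, Tue-PM, Fri-PM, Wed-PM — every shift.
Total cost: 4 + 5 = 9.
No cover costs less than 9.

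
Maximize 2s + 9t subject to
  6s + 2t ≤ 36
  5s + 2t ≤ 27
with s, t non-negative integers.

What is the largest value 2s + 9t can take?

117

Relaxing integrality, the LP optimum is 121.50 at (s,t) = (0, 13.5), which is not an integer point.
(s,t)=(0,13) is feasible, giving 117.
(s,t)=(0,12) is feasible, giving 108.
The best lattice point is (0,13), giving 117.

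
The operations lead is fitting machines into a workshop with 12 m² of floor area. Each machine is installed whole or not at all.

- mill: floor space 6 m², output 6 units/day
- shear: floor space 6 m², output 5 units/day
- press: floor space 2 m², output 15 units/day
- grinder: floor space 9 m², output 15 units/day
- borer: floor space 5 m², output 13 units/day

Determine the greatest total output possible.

30

This is an integer program with binary decision variables.
Take press and grinder: floor space 2 + 9 = 11 ≤ 12, output 15 + 15 = 30.
No other feasible combination does better.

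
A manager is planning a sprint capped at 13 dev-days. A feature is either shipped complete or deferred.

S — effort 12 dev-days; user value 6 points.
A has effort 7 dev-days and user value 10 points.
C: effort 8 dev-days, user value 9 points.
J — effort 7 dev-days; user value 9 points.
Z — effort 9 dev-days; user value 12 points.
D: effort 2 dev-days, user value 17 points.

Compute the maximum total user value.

29

This is an integer program with binary decision variables.
Take Z and D: effort 9 + 2 = 11 ≤ 13, user value 12 + 17 = 29.
No other feasible combination does better.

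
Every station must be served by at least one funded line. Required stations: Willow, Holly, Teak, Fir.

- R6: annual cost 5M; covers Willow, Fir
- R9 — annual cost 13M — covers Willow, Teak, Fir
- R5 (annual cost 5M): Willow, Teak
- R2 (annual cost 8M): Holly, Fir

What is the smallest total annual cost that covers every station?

13

This is an integer covering problem.
The greedy cost-per-new-station heuristic would pick R6, R5, and R2 for 18, but a cheaper cover exists.
Choose R5 and R2: together they cover Willow, Holly, Teak, Fir — every station.
Total annual cost: 5 + 8 = 13.
No cover costs less than 13.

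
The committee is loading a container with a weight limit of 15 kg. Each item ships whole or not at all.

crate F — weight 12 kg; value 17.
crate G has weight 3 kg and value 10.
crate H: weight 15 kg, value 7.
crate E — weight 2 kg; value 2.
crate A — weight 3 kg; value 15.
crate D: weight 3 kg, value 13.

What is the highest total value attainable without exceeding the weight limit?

40

Take crate G, crate E, crate A, and crate D: weight 3 + 2 + 3 + 3 = 11 ≤ 15, value 10 + 2 + 15 + 13 = 40.
No other feasible combination does better.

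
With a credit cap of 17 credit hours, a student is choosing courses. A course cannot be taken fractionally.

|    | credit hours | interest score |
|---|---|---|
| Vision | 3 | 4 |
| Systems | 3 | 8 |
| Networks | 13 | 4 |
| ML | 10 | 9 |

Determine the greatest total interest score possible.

21

This is an integer program with binary decision variables.
Systems + ML: credit hours 3 + 10 = 13 ≤ 17, interest score 8 + 9 = 17.
Vision + Systems + ML: credit hours 3 + 3 + 10 = 16 ≤ 17, interest score 4 + 8 + 9 = 21.
Vision + ML: credit hours 3 + 10 = 13 ≤ 17, interest score 4 + 9 = 13.
Best is Vision, Systems, and ML with total interest score 21.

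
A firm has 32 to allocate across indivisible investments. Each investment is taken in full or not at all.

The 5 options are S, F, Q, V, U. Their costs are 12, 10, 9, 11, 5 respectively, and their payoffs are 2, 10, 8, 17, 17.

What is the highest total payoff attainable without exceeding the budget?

Take F, V, and U: cost 10 + 11 + 5 = 26 ≤ 32, payoff 10 + 17 + 17 = 44.
No other feasible combination does better.

44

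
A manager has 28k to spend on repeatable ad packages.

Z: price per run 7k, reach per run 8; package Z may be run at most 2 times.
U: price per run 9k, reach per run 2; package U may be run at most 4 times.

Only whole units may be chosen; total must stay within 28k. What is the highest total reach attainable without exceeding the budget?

18

Z has the best ratio (8/7); taking only Z gives at most 2×8 = 16 (stopped by the supply cap of 2).
Mixing does better — 2×Z and 1×U: price 23 ≤ 28, reach 2·8 + 1·2 = 18.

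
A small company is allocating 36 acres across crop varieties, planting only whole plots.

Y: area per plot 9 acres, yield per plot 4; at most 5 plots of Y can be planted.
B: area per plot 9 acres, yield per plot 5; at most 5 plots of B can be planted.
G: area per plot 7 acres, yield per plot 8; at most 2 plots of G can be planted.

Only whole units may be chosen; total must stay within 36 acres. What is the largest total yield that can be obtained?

26

G has the best ratio (8/7); taking only G gives at most 2×8 = 16 (stopped by the supply cap of 2).
Mixing does better — 2×B and 2×G: area 32 ≤ 36, yield 2·5 + 2·8 = 26.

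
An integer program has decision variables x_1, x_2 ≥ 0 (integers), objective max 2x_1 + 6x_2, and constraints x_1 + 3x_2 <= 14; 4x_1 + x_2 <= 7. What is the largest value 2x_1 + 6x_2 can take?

(x_1,x_2)=(0,4) is feasible, giving 24.
(x_1,x_2)=(1,3) is feasible, giving 20.
(x_1,x_2)=(0,3) is feasible, giving 18.
No feasible integer point exceeds 24.

24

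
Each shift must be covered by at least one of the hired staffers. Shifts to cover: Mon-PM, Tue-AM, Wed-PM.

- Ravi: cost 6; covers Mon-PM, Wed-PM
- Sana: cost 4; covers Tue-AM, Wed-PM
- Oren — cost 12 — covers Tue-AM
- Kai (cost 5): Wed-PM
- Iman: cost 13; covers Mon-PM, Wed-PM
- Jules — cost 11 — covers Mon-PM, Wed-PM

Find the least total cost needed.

Choose Ravi and Sana: together they cover Mon-PM, Tue-AM, Wed-PM — every shift.
Total cost: 6 + 4 = 10.
No cover costs less than 10.

10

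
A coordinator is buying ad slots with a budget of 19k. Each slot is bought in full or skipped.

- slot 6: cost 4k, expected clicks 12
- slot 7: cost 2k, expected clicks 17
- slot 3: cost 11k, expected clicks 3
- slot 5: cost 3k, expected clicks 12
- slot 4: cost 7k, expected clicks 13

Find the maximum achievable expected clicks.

54

Take slot 6, slot 7, slot 5, and slot 4: cost 4 + 2 + 3 + 7 = 16 ≤ 19, expected clicks 12 + 17 + 12 + 13 = 54.
No other feasible combination does better.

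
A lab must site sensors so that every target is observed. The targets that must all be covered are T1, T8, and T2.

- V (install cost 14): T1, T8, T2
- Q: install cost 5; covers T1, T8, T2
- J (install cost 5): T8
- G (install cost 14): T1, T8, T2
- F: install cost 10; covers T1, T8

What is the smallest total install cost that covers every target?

Q alone covers T1, T8, T2 — every target.
Total install cost: 5.
No cover costs less than 5.

5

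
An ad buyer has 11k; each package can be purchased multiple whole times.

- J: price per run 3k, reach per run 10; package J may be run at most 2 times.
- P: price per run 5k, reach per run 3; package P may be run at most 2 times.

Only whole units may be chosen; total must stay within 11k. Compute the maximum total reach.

This is a bounded integer knapsack.
J has the best ratio (10/3); taking only J gives at most 2×10 = 20 (stopped by the supply cap of 2).
Mixing does better — 2×J and 1×P: price 11 ≤ 11, reach 2·10 + 1·3 = 23.

23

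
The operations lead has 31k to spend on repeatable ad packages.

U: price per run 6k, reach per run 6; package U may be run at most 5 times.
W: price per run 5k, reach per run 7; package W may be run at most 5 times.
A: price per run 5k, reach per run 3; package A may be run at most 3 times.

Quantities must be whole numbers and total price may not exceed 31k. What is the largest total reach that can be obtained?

41

W has the best ratio (7/5); taking only W gives at most 5×7 = 35 (stopped by the supply cap of 5).
Mixing does better — 1×U and 5×W: price 31 ≤ 31, reach 1·6 + 5·7 = 41.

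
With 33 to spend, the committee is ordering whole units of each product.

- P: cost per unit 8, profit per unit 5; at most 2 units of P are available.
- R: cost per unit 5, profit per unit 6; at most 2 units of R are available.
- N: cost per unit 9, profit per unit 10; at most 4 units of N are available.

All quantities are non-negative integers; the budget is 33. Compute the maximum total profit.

This is a bounded integer knapsack.
Take 1×R and 3×N: cost 32 ≤ 33, profit 1·6 + 3·10 = 36.
No other integer combination yields more.

36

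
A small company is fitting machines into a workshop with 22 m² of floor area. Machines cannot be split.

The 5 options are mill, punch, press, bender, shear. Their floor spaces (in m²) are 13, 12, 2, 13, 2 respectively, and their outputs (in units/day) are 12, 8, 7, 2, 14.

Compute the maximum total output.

Allowing fractional choices, the relaxed optimum would be about 36.3, but machines are indivisible.
punch + press + shear: floor space 12 + 2 + 2 = 16 ≤ 22, output 8 + 7 + 14 = 29.
mill + shear: floor space 13 + 2 = 15 ≤ 22, output 12 + 14 = 26.
mill + press + shear: floor space 13 + 2 + 2 = 17 ≤ 22, output 12 + 7 + 14 = 33.
Best is mill, press, and shear with total output 33.

33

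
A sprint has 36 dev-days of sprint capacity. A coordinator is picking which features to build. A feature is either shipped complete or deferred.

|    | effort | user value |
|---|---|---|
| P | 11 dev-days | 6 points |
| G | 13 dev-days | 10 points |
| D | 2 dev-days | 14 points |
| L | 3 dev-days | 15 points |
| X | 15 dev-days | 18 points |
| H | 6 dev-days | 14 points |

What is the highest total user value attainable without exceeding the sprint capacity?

P + G + D + L + H: effort 11 + 13 + 2 + 3 + 6 = 35 ≤ 36, user value 6 + 10 + 14 + 15 + 14 = 59.
D + L + X + H: effort 2 + 3 + 15 + 6 = 26 ≤ 36, user value 14 + 15 + 18 + 14 = 61.
Best is D, L, X, and H with total user value 61.

61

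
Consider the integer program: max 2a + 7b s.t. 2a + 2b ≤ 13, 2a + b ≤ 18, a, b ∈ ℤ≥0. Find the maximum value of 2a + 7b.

(a,b)=(0,6): 2·0+2·6=12≤13, 2·0+1·6=6≤18, objective 42.
(a,b)=(1,5): 2·1+2·5=12≤13, 2·1+1·5=7≤18, objective 37.
(a,b)=(0,5): 2·0+2·5=10≤13, 2·0+1·5=5≤18, objective 35.
No feasible integer point exceeds 42.

42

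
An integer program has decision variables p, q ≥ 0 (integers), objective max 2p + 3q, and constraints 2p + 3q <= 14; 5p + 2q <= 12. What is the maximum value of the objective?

(p,q)=(0,4) is feasible, giving 12.
(p,q)=(1,3) is feasible, giving 11.
(p,q)=(0,3) is feasible, giving 9.
The best lattice point is (0,4), giving 12.

12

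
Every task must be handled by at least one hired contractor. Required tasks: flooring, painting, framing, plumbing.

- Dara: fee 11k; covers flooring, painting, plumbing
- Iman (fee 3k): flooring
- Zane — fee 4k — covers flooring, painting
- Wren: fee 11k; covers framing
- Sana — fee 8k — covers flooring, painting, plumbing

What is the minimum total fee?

The greedy cost-per-new-task heuristic would pick Zane, Sana, and Wren for 23, but a cheaper cover exists.
Choose Wren and Sana: together they cover flooring, painting, framing, plumbing — every task.
Total fee: 11 + 8 = 19.
No cover costs less than 19.

19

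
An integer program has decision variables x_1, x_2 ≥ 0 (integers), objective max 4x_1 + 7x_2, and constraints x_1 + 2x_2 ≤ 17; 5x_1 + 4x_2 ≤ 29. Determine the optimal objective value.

Relaxing integrality, the LP optimum is 50.75 at (x_1,x_2) = (0, 7.25), which is not an integer point.
(x_1,x_2)=(0,7): 1·0+2·7=14≤17, 5·0+4·7=28≤29, objective 49.
(x_1,x_2)=(1,6): 1·1+2·6=13≤17, 5·1+4·6=29≤29, objective 46.
(x_1,x_2)=(0,6): 1·0+2·6=12≤17, 5·0+4·6=24≤29, objective 42.
The best lattice point is (0,7), giving 49.

49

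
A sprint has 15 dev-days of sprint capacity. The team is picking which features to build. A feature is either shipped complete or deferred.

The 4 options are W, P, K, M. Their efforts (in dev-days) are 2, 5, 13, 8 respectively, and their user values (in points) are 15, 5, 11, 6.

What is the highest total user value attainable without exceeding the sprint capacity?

W + M: effort 2 + 8 = 10 ≤ 15, user value 15 + 6 = 21.
W + P + M: effort 2 + 5 + 8 = 15 ≤ 15, user value 15 + 5 + 6 = 26.
W + K: effort 2 + 13 = 15 ≤ 15, user value 15 + 11 = 26.
The maximum user value is 26; one optimal choice is W and K.

26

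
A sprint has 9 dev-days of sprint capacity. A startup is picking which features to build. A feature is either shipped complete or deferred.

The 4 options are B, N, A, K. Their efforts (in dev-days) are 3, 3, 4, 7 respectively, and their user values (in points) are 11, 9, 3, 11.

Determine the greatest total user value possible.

Allowing fractional choices, the relaxed optimum would be about 24.7, but features are indivisible.
N + A: effort 3 + 4 = 7 ≤ 9, user value 9 + 3 = 12.
B + A: effort 3 + 4 = 7 ≤ 9, user value 11 + 3 = 14.
B + N: effort 3 + 3 = 6 ≤ 9, user value 11 + 9 = 20.
Best is B and N with total user value 20.

20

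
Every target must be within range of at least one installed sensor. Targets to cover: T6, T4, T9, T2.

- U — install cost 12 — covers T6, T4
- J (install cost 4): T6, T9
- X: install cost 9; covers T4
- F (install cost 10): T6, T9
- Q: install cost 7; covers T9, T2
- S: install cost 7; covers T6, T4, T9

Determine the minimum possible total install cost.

The greedy cost-per-new-target heuristic would pick J, Q, and S for 18, but a cheaper cover exists.
Choose Q and S: together they cover T6, T4, T9, T2 — every target.
Total install cost: 7 + 7 = 14.
No cover costs less than 14.

14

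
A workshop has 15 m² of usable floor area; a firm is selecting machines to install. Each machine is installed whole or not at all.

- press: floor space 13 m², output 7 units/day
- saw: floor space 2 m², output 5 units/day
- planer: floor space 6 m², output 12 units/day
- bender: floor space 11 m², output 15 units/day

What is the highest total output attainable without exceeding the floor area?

Allowing fractional choices, the relaxed optimum would be about 26.5, but machines are indivisible.
bender: floor space 11 ≤ 15, output 15.
saw + bender: floor space 2 + 11 = 13 ≤ 15, output 5 + 15 = 20.
saw + planer: floor space 2 + 6 = 8 ≤ 15, output 5 + 12 = 17.
Best is saw and bender with total output 20.

20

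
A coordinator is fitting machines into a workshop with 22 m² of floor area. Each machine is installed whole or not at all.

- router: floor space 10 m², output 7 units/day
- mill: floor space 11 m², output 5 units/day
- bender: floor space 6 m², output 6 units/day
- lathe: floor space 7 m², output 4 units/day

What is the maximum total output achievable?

router + bender: floor space 10 + 6 = 16 ≤ 22, output 7 + 6 = 13.
router + mill: floor space 10 + 11 = 21 ≤ 22, output 7 + 5 = 12.
Best is router and bender with total output 13.

13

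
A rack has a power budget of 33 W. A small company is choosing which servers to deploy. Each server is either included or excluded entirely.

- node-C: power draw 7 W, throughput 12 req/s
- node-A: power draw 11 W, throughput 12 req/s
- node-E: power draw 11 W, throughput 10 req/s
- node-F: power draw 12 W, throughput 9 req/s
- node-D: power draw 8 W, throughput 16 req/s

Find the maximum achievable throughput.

Treat it as a binary knapsack problem.
node-A + node-E + node-D: power draw 11 + 11 + 8 = 30 ≤ 33, throughput 12 + 10 + 16 = 38.
node-C + node-E + node-D: power draw 7 + 11 + 8 = 26 ≤ 33, throughput 12 + 10 + 16 = 38.
node-C + node-A + node-D: power draw 7 + 11 + 8 = 26 ≤ 33, throughput 12 + 12 + 16 = 40.
Best is node-C, node-A, and node-D with total throughput 40.

40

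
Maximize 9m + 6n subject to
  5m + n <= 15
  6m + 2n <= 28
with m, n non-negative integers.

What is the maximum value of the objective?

(m,n)=(0,14): 5·0+1·14=14≤15, 6·0+2·14=28≤28, objective 84.
(m,n)=(0,13): 5·0+1·13=13≤15, 6·0+2·13=26≤28, objective 78.
The best lattice point is (0,14), giving 84.

84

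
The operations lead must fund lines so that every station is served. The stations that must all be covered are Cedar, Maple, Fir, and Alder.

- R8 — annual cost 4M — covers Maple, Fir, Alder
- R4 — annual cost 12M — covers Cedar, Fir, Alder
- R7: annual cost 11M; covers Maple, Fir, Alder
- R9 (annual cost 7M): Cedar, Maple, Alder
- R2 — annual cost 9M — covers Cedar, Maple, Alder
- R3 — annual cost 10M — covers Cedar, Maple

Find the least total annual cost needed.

Choose R8 and R9: together they cover Cedar, Maple, Fir, Alder — every station.
Total annual cost: 4 + 7 = 11.
No cover costs less than 11.

11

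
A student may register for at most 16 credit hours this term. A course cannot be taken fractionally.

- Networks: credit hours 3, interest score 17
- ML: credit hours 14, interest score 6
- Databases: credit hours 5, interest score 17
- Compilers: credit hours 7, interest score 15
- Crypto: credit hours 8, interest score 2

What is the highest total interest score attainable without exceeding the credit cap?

Networks + Databases + Crypto: credit hours 3 + 5 + 8 = 16 ≤ 16, interest score 17 + 17 + 2 = 36.
Networks + Databases + Compilers: credit hours 3 + 5 + 7 = 15 ≤ 16, interest score 17 + 17 + 15 = 49.
Best is Networks, Databases, and Compilers with total interest score 49.

49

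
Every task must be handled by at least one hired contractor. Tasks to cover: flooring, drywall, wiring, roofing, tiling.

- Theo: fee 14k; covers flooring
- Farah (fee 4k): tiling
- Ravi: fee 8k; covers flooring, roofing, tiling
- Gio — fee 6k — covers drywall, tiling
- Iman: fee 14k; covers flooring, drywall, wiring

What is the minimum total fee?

Choose Ravi and Iman: together they cover flooring, drywall, wiring, roofing, tiling — every task.
Total fee: 8 + 14 = 22.

22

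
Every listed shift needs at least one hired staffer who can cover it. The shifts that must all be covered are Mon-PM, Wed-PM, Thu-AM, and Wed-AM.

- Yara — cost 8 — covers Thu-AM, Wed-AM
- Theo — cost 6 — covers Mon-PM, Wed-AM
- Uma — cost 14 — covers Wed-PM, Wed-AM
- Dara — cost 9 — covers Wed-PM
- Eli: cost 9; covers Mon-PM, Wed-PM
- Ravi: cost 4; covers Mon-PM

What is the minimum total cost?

The greedy cost-per-new-shift heuristic would pick Theo, Yara, and Dara for 23, but a cheaper cover exists.
Choose Yara and Eli: together they cover Mon-PM, Wed-PM, Thu-AM, Wed-AM — every shift.
Total cost: 8 + 9 = 17.
No cover costs less than 17.

17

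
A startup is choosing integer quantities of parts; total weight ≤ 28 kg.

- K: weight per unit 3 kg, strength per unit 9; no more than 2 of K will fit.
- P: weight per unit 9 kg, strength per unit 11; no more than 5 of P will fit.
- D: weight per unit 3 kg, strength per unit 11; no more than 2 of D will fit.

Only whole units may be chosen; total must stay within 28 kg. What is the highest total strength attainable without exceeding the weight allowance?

53

This is a bounded integer knapsack.
Take 1×K, 2×P, and 2×D: weight 27 ≤ 28, strength 1·9 + 2·11 + 2·11 = 53.
D has the best ratio (11/3) and is taken to its limit of 2; remaining capacity is filled optimally with the others.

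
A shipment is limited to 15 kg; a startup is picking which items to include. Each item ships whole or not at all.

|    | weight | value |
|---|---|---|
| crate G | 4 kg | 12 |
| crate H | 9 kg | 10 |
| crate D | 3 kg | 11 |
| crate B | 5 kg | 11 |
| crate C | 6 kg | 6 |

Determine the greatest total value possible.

Allowing fractional choices, the relaxed optimum would be about 37.3, but items are indivisible.
crate G + crate D + crate B: weight 4 + 3 + 5 = 12 ≤ 15, value 12 + 11 + 11 = 34.
crate G + crate B + crate C: weight 4 + 5 + 6 = 15 ≤ 15, value 12 + 11 + 6 = 29.
crate G + crate D + crate C: weight 4 + 3 + 6 = 13 ≤ 15, value 12 + 11 + 6 = 29.
Best is crate G, crate D, and crate B with total value 34.

34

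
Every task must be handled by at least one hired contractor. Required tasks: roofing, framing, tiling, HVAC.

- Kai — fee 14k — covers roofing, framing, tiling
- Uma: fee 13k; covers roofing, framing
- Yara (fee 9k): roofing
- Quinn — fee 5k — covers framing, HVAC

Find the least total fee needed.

19

Choose Kai and Quinn: together they cover roofing, framing, tiling, HVAC — every task.
Total fee: 14 + 5 = 19.
No cover costs less than 19.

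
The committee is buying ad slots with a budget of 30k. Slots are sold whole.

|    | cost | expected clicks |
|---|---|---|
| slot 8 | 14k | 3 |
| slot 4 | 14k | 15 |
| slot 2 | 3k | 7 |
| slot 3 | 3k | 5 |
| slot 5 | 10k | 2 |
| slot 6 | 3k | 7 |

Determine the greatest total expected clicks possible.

34

Allowing fractional choices, the relaxed optimum would be about 35.5, but ad slots are indivisible.
slot 4 + slot 2 + slot 6: cost 14 + 3 + 3 = 20 ≤ 30, expected clicks 15 + 7 + 7 = 29.
slot 4 + slot 2 + slot 5 + slot 6: cost 14 + 3 + 10 + 3 = 30 ≤ 30, expected clicks 15 + 7 + 2 + 7 = 31.
slot 4 + slot 2 + slot 3 + slot 6: cost 14 + 3 + 3 + 3 = 23 ≤ 30, expected clicks 15 + 7 + 5 + 7 = 34.
Best is slot 4, slot 2, slot 3, and slot 6 with total expected clicks 34.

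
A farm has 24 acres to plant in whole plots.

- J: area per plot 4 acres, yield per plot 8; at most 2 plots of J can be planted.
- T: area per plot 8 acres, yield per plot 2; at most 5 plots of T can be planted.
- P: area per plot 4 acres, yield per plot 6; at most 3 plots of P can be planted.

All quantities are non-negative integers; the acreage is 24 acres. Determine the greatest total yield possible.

34

This is a bounded integer knapsack.
Take 2×J and 3×P: area 20 ≤ 24, yield 2·8 + 3·6 = 34.
J has the best ratio (8/4) and is taken to its limit of 2; remaining capacity is filled optimally with the others.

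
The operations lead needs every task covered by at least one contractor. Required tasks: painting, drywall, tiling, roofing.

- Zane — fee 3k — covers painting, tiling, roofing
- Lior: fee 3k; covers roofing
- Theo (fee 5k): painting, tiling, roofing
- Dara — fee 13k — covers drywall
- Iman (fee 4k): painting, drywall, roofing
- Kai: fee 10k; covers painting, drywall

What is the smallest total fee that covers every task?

7

Choose Zane and Iman: together they cover painting, drywall, tiling, roofing — every task.
Total fee: 3 + 4 = 7.
No cover costs less than 7.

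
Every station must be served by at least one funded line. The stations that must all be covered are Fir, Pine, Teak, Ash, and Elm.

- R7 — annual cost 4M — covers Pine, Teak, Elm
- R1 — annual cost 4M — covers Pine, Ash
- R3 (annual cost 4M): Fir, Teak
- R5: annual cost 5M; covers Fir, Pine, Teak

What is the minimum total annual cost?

12

This is an integer covering problem.
Choose R7, R1, and R3: together they cover Fir, Pine, Teak, Ash, Elm — every station.
Total annual cost: 4 + 4 + 4 = 12.
No cover costs less than 12.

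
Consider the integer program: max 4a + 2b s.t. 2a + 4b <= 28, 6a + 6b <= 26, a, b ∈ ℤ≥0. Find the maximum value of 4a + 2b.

The continuous relaxation peaks at (4.33, 0) with value 17.33; rounding to a feasible lattice point costs some objective.
(a,b)=(4,0): 2·4+4·0=8≤28, 6·4+6·0=24≤26, objective 16.
(a,b)=(3,1): 2·3+4·1=10≤28, 6·3+6·1=24≤26, objective 14.
(a,b)=(3,0): 2·3+4·0=6≤28, 6·3+6·0=18≤26, objective 12.
No feasible integer point exceeds 16.

16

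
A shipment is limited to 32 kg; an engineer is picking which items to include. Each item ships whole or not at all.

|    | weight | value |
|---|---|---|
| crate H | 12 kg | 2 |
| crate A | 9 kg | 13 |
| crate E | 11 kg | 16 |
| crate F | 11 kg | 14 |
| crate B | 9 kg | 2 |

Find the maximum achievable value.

43

This is an integer program with binary decision variables.
Allowing fractional choices, the relaxed optimum would be about 43.2, but items are indivisible.
crate A + crate E + crate B: weight 9 + 11 + 9 = 29 ≤ 32, value 13 + 16 + 2 = 31.
crate E + crate F + crate B: weight 11 + 11 + 9 = 31 ≤ 32, value 16 + 14 + 2 = 32.
crate A + crate E + crate F: weight 9 + 11 + 11 = 31 ≤ 32, value 13 + 16 + 14 = 43.
Best is crate A, crate E, and crate F with total value 43.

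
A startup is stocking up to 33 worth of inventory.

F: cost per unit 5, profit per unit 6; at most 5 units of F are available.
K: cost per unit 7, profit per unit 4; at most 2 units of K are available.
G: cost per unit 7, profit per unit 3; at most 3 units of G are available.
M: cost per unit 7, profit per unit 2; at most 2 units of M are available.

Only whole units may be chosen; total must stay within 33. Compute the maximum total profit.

Take 5×F and 1×K: cost 32 ≤ 33, profit 5·6 + 1·4 = 34.
F has the best ratio (6/5) and is taken to its limit of 5; remaining capacity is filled optimally with the others.

34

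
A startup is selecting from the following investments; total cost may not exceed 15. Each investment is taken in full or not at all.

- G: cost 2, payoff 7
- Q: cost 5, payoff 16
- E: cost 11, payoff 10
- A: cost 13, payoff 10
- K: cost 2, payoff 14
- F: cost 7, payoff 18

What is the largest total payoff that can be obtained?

Take Q, K, and F: cost 5 + 2 + 7 = 14 ≤ 15, payoff 16 + 14 + 18 = 48.
No other feasible combination does better.

48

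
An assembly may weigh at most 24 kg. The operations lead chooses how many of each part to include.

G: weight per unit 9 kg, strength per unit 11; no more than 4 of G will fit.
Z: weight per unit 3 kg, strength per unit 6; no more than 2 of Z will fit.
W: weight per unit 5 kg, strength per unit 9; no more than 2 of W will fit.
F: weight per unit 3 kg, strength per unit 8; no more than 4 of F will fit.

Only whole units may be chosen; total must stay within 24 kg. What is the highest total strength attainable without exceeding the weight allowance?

2×W and 4×F: weight 22 ≤ 24, strength 2·9 + 4·8 = 50.
2×Z, 1×W, and 4×F: weight 23 ≤ 24, strength 2·6 + 1·9 + 4·8 = 53.
Best is 53.

53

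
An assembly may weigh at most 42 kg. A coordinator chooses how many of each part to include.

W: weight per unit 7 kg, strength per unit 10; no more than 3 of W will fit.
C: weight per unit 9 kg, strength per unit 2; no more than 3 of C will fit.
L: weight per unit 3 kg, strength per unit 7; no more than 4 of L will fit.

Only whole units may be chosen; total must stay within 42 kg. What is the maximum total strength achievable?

60

L has the best ratio (7/3); taking only L gives at most 4×7 = 28 (stopped by the supply cap of 4).
Mixing does better — 3×W, 1×C, and 4×L: weight 42 ≤ 42, strength 3·10 + 1·2 + 4·7 = 60.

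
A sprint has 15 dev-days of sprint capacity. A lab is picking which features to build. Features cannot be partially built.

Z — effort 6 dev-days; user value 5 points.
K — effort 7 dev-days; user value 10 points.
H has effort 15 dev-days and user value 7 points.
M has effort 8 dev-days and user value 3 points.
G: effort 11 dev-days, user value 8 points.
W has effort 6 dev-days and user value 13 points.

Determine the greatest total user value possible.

23

Take K and W: effort 7 + 6 = 13 ≤ 15, user value 10 + 13 = 23.
No other feasible combination does better.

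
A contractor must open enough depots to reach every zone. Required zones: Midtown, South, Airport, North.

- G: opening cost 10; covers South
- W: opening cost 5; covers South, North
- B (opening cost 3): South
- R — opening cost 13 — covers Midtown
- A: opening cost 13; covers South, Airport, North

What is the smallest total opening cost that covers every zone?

26

This is a weighted set-cover instance.
The greedy cost-per-new-zone heuristic would pick W, R, and A for 31, but a cheaper cover exists.
Choose R and A: together they cover Midtown, South, Airport, North — every zone.
Total opening cost: 13 + 13 = 26.
No cover costs less than 26.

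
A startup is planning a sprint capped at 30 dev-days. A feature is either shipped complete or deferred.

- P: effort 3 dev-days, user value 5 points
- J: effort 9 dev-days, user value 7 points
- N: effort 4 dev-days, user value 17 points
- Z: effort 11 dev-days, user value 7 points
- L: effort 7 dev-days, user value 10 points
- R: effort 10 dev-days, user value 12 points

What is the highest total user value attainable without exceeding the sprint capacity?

46

This is a 0-1 knapsack instance.
Allowing fractional choices, the relaxed optimum would be about 48.7, but features are indivisible.
P + N + L + R: effort 3 + 4 + 7 + 10 = 24 ≤ 30, user value 5 + 17 + 10 + 12 = 44.
J + N + L + R: effort 9 + 4 + 7 + 10 = 30 ≤ 30, user value 7 + 17 + 10 + 12 = 46.
P + J + N + R: effort 3 + 9 + 4 + 10 = 26 ≤ 30, user value 5 + 7 + 17 + 12 = 41.
Best is J, N, L, and R with total user value 46.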